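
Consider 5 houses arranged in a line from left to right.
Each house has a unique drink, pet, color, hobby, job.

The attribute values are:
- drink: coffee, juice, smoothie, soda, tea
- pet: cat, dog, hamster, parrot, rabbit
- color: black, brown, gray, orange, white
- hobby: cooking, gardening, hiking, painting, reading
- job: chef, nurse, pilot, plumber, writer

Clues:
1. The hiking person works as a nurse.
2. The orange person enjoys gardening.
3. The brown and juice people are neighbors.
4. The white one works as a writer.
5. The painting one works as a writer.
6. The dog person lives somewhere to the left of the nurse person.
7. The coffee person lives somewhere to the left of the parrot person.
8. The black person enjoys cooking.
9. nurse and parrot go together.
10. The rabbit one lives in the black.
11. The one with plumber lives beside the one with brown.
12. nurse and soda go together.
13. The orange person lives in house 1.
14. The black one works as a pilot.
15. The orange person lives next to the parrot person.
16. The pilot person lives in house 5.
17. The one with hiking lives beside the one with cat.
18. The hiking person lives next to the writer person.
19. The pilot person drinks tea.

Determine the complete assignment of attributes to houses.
Solution:

House | Drink | Pet | Color | Hobby | Job
-----------------------------------------
  1   | coffee | dog | orange | gardening | plumber
  2   | soda | parrot | brown | hiking | nurse
  3   | juice | cat | white | painting | writer
  4   | smoothie | hamster | gray | reading | chef
  5   | tea | rabbit | black | cooking | pilot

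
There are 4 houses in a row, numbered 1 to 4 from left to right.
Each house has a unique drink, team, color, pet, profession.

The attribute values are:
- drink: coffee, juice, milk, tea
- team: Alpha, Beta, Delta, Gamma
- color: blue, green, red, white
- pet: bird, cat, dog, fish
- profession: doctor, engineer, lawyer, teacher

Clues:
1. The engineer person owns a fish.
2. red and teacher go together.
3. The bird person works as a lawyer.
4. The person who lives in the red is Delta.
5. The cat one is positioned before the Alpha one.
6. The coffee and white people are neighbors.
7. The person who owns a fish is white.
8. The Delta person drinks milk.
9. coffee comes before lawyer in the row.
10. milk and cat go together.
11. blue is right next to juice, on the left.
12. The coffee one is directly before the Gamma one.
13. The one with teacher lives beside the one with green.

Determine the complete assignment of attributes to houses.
Solution:

House | Drink | Team | Color | Pet | Profession
-----------------------------------------------
  1   | coffee | Beta | blue | dog | doctor
  2   | juice | Gamma | white | fish | engineer
  3   | milk | Delta | red | cat | teacher
  4   | tea | Alpha | green | bird | lawyer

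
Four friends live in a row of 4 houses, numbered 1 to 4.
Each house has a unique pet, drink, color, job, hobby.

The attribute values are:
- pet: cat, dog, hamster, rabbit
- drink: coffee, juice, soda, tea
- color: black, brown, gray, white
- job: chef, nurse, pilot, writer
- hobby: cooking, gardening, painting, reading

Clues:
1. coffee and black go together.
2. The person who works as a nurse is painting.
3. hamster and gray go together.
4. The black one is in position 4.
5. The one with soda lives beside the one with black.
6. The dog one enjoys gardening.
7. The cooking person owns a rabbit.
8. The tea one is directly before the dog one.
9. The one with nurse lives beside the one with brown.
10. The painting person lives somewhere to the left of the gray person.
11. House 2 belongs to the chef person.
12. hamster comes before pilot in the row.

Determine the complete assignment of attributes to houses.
Solution:

House | Pet | Drink | Color | Job | Hobby
-----------------------------------------
  1   | cat | tea | white | nurse | painting
  2   | dog | juice | brown | chef | gardening
  3   | hamster | soda | gray | writer | reading
  4   | rabbit | coffee | black | pilot | cooking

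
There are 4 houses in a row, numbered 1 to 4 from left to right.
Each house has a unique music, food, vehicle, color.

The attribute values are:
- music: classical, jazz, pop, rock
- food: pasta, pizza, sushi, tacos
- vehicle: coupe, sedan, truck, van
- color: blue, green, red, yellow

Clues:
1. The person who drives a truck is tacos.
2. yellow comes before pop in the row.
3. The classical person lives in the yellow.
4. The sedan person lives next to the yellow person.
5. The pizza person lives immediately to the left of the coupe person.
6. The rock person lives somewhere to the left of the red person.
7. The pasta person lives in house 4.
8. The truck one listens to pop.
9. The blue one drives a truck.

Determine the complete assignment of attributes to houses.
Solution:

House | Music | Food | Vehicle | Color
--------------------------------------
  1   | rock | pizza | sedan | green
  2   | classical | sushi | coupe | yellow
  3   | pop | tacos | truck | blue
  4   | jazz | pasta | van | red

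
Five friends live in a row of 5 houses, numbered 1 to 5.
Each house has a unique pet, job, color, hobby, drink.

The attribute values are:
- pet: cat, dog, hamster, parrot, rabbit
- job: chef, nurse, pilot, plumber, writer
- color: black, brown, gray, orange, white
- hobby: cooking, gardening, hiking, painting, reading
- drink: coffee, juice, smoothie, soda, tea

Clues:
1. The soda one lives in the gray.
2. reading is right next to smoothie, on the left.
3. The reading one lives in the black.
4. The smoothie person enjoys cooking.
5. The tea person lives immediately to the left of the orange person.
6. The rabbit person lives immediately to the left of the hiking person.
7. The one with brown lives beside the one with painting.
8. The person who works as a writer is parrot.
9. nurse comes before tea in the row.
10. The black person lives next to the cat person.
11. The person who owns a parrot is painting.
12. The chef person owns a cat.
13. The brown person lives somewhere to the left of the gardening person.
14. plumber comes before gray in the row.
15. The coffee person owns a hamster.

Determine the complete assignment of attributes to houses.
Solution:

House | Pet | Job | Color | Hobby | Drink
-----------------------------------------
  1   | hamster | nurse | black | reading | coffee
  2   | cat | chef | brown | cooking | smoothie
  3   | parrot | writer | white | painting | tea
  4   | rabbit | plumber | orange | gardening | juice
  5   | dog | pilot | gray | hiking | soda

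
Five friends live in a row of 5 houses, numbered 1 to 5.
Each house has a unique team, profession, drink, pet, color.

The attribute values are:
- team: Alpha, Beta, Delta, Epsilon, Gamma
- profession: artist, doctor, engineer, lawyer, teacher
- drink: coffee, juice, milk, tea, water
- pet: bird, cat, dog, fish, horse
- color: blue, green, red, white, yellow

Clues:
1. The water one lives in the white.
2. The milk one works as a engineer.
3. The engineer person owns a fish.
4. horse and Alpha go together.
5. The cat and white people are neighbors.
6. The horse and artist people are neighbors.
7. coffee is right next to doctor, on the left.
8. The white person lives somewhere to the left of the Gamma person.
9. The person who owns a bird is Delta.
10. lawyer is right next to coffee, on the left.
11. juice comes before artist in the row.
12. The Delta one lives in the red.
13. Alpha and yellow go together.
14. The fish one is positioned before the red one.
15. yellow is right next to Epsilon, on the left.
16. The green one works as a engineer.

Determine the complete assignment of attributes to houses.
Solution:

House | Team | Profession | Drink | Pet | Color
-----------------------------------------------
  1   | Alpha | lawyer | juice | horse | yellow
  2   | Epsilon | artist | coffee | cat | blue
  3   | Beta | doctor | water | dog | white
  4   | Gamma | engineer | milk | fish | green
  5   | Delta | teacher | tea | bird | red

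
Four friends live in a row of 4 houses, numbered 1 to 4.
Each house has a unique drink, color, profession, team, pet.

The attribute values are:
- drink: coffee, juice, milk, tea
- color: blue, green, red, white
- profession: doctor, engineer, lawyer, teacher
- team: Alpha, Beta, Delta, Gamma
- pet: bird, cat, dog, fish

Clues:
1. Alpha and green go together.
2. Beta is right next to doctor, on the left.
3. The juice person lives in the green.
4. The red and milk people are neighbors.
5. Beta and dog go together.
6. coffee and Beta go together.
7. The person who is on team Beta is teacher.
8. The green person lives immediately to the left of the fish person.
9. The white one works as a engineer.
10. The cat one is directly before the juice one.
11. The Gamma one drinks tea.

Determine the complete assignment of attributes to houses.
Solution:

House | Drink | Color | Profession | Team | Pet
-----------------------------------------------
  1   | coffee | red | teacher | Beta | dog
  2   | milk | blue | doctor | Delta | cat
  3   | juice | green | lawyer | Alpha | bird
  4   | tea | white | engineer | Gamma | fish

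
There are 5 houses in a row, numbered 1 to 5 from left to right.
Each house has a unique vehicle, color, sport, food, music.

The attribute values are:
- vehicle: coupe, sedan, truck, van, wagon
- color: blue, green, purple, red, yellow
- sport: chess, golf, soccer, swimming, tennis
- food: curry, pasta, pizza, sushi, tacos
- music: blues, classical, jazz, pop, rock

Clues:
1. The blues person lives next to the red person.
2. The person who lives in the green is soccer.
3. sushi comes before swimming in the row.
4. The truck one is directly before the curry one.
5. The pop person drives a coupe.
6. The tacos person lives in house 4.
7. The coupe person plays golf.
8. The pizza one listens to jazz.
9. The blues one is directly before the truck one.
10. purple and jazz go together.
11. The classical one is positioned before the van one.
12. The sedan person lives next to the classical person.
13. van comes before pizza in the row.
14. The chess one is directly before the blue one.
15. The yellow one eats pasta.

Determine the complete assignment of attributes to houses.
Solution:

House | Vehicle | Color | Sport | Food | Music
----------------------------------------------
  1   | sedan | yellow | tennis | pasta | blues
  2   | truck | red | chess | sushi | classical
  3   | coupe | blue | golf | curry | pop
  4   | van | green | soccer | tacos | rock
  5   | wagon | purple | swimming | pizza | jazz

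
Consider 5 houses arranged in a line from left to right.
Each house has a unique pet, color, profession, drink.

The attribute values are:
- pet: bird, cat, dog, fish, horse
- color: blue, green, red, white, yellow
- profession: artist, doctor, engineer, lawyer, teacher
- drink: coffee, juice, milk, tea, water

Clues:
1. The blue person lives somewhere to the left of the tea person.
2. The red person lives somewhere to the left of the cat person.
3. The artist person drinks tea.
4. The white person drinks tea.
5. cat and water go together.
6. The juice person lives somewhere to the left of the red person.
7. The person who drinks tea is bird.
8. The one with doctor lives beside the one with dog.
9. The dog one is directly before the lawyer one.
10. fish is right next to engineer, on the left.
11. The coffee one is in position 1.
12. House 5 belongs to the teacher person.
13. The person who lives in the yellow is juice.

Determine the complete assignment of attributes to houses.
Solution:

House | Pet | Color | Profession | Drink
----------------------------------------
  1   | fish | blue | doctor | coffee
  2   | dog | yellow | engineer | juice
  3   | horse | red | lawyer | milk
  4   | bird | white | artist | tea
  5   | cat | green | teacher | water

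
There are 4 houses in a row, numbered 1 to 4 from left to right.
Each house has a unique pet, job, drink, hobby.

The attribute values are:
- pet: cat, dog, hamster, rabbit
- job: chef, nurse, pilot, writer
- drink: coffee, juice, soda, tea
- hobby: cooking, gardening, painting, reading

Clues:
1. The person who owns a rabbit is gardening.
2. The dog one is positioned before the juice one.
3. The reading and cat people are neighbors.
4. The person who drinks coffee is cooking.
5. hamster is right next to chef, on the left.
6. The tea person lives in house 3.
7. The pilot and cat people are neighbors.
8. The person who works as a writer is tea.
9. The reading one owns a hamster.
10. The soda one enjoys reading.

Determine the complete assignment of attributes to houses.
Solution:

House | Pet | Job | Drink | Hobby
---------------------------------
  1   | hamster | pilot | soda | reading
  2   | cat | chef | coffee | cooking
  3   | dog | writer | tea | painting
  4   | rabbit | nurse | juice | gardening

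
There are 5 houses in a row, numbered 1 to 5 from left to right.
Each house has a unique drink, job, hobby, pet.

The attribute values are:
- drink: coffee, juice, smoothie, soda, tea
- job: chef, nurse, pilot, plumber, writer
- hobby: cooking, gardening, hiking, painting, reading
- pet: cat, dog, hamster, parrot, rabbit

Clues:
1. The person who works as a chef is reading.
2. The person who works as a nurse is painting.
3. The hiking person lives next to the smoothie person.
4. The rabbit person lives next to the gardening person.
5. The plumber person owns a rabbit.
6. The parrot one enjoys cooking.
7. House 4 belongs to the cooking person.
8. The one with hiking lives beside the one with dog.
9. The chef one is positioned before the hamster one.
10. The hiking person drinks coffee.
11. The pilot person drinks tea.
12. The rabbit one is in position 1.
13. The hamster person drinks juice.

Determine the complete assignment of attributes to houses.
Solution:

House | Drink | Job | Hobby | Pet
---------------------------------
  1   | coffee | plumber | hiking | rabbit
  2   | smoothie | writer | gardening | dog
  3   | soda | chef | reading | cat
  4   | tea | pilot | cooking | parrot
  5   | juice | nurse | painting | hamster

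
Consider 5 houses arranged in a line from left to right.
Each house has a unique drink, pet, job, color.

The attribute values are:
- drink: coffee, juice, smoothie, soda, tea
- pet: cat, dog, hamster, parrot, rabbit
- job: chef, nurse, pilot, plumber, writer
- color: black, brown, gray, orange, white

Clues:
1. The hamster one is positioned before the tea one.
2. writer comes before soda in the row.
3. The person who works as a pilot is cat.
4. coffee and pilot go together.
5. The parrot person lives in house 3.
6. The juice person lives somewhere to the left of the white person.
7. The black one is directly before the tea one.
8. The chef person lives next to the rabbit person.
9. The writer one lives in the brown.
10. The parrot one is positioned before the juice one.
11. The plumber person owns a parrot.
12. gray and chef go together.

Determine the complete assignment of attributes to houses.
Solution:

House | Drink | Pet | Job | Color
---------------------------------
  1   | smoothie | hamster | writer | brown
  2   | coffee | cat | pilot | black
  3   | tea | parrot | plumber | orange
  4   | juice | dog | chef | gray
  5   | soda | rabbit | nurse | white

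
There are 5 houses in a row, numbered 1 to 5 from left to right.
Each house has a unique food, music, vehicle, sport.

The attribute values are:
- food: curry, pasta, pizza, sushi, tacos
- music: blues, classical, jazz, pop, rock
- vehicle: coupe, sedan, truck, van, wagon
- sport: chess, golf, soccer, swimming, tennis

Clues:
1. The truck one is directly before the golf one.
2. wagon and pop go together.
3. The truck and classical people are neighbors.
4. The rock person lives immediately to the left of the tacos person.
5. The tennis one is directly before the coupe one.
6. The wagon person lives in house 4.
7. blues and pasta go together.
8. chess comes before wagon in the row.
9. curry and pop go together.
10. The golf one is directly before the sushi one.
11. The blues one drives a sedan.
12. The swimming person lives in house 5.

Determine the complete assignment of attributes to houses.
Solution:

House | Food | Music | Vehicle | Sport
--------------------------------------
  1   | pizza | rock | truck | tennis
  2   | tacos | classical | coupe | golf
  3   | sushi | jazz | van | chess
  4   | curry | pop | wagon | soccer
  5   | pasta | blues | sedan | swimming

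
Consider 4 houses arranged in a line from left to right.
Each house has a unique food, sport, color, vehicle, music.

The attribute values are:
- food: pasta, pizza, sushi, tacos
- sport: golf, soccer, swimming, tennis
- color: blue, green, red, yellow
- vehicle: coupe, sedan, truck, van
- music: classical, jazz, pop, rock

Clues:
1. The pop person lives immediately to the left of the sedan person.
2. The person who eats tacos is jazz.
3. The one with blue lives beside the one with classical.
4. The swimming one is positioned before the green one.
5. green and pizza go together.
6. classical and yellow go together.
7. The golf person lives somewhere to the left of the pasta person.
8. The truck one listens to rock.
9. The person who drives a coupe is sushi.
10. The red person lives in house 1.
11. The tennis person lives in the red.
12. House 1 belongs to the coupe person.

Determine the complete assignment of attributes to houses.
Solution:

House | Food | Sport | Color | Vehicle | Music
----------------------------------------------
  1   | sushi | tennis | red | coupe | pop
  2   | tacos | golf | blue | sedan | jazz
  3   | pasta | swimming | yellow | van | classical
  4   | pizza | soccer | green | truck | rock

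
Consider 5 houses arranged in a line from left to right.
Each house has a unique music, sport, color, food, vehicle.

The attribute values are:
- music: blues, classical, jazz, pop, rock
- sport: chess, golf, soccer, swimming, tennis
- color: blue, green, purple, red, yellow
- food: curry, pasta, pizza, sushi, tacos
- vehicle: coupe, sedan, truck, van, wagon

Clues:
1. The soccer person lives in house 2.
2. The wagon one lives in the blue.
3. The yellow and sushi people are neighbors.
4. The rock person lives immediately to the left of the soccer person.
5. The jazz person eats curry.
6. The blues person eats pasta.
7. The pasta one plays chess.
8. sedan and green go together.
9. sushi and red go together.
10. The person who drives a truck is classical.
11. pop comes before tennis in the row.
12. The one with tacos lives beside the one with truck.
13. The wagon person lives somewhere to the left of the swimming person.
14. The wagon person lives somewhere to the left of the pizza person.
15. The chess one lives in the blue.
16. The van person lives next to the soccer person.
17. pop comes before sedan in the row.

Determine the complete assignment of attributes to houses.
Solution:

House | Music | Sport | Color | Food | Vehicle
----------------------------------------------
  1   | rock | golf | yellow | tacos | van
  2   | classical | soccer | red | sushi | truck
  3   | blues | chess | blue | pasta | wagon
  4   | pop | swimming | purple | pizza | coupe
  5   | jazz | tennis | green | curry | sedan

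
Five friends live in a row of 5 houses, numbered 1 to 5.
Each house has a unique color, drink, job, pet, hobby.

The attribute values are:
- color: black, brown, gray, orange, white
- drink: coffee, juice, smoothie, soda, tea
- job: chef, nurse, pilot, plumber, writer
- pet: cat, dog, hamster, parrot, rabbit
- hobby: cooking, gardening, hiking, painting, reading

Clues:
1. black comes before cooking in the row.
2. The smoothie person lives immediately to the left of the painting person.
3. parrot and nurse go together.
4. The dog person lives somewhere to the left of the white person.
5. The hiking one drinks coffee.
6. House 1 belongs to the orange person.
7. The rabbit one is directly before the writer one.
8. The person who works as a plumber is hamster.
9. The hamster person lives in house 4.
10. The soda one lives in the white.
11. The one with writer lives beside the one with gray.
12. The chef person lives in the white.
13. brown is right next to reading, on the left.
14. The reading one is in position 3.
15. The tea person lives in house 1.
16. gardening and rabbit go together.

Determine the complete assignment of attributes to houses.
Solution:

House | Color | Drink | Job | Pet | Hobby
-----------------------------------------
  1   | orange | tea | pilot | rabbit | gardening
  2   | brown | coffee | writer | dog | hiking
  3   | gray | smoothie | nurse | parrot | reading
  4   | black | juice | plumber | hamster | painting
  5   | white | soda | chef | cat | cooking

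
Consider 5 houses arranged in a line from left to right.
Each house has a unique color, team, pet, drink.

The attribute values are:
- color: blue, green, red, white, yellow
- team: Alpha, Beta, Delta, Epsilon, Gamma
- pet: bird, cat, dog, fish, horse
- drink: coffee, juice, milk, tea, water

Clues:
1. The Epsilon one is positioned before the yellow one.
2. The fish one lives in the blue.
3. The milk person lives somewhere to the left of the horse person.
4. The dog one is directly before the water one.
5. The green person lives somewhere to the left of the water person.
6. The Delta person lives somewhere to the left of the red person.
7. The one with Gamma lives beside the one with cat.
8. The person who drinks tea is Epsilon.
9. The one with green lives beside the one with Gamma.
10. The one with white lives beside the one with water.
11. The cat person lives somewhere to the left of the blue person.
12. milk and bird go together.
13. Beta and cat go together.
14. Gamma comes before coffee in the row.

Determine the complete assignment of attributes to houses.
Solution:

House | Color | Team | Pet | Drink
----------------------------------
  1   | green | Delta | bird | milk
  2   | white | Gamma | dog | juice
  3   | red | Beta | cat | water
  4   | blue | Epsilon | fish | tea
  5   | yellow | Alpha | horse | coffee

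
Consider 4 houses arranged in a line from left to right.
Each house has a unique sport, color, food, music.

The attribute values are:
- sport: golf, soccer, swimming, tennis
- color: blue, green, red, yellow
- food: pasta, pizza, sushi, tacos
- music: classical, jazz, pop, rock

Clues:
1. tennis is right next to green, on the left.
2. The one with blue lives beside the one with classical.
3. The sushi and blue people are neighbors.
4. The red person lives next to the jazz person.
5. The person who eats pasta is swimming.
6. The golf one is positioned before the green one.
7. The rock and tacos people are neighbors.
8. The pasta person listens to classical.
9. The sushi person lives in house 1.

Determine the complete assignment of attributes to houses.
Solution:

House | Sport | Color | Food | Music
------------------------------------
  1   | golf | red | sushi | rock
  2   | tennis | blue | tacos | jazz
  3   | swimming | green | pasta | classical
  4   | soccer | yellow | pizza | pop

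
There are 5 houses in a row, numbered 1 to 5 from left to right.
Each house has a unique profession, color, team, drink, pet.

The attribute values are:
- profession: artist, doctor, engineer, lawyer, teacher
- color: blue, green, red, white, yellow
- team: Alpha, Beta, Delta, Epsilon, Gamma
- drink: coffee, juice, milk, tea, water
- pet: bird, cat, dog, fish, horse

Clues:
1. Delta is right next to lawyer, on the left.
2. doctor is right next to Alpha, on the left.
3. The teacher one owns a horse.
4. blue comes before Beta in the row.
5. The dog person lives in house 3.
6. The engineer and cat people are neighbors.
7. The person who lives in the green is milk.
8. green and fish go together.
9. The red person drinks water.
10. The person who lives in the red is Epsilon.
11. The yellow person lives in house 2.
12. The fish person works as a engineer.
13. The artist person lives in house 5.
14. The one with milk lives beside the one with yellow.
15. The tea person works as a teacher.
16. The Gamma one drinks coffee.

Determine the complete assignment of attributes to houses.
Solution:

House | Profession | Color | Team | Drink | Pet
-----------------------------------------------
  1   | engineer | green | Delta | milk | fish
  2   | lawyer | yellow | Gamma | coffee | cat
  3   | doctor | red | Epsilon | water | dog
  4   | teacher | blue | Alpha | tea | horse
  5   | artist | white | Beta | juice | bird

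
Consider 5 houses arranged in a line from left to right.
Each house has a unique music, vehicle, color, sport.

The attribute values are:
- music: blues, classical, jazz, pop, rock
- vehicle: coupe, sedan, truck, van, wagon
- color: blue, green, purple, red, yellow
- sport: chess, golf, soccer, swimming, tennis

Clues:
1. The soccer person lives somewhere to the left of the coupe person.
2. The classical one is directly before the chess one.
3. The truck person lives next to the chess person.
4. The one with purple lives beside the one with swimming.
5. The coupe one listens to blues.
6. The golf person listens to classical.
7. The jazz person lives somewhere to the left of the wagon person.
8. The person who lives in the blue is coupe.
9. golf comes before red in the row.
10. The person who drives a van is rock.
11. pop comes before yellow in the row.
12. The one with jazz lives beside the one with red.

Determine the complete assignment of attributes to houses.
Solution:

House | Music | Vehicle | Color | Sport
---------------------------------------
  1   | classical | truck | green | golf
  2   | jazz | sedan | purple | chess
  3   | pop | wagon | red | swimming
  4   | rock | van | yellow | soccer
  5   | blues | coupe | blue | tennis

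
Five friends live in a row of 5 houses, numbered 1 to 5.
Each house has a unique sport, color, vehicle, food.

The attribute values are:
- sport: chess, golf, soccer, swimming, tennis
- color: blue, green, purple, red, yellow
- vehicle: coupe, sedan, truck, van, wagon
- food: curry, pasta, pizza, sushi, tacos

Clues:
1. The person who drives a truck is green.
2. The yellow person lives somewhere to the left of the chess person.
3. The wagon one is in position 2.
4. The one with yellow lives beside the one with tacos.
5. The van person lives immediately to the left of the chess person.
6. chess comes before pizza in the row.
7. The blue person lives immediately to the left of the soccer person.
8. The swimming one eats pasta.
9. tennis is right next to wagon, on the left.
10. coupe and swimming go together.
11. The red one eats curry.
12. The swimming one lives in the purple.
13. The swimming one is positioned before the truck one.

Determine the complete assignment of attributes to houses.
Solution:

House | Sport | Color | Vehicle | Food
--------------------------------------
  1   | tennis | yellow | van | sushi
  2   | chess | blue | wagon | tacos
  3   | soccer | red | sedan | curry
  4   | swimming | purple | coupe | pasta
  5   | golf | green | truck | pizza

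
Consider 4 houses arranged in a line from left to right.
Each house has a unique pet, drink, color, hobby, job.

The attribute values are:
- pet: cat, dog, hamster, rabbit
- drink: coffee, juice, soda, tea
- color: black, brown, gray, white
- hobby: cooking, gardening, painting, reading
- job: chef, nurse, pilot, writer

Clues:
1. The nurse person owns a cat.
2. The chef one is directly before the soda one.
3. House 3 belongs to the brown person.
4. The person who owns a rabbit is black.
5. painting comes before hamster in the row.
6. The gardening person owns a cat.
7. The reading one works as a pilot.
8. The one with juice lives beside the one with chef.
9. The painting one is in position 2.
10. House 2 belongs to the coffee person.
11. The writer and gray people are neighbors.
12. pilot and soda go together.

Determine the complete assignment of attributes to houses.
Solution:

House | Pet | Drink | Color | Hobby | Job
-----------------------------------------
  1   | rabbit | juice | black | cooking | writer
  2   | dog | coffee | gray | painting | chef
  3   | hamster | soda | brown | reading | pilot
  4   | cat | tea | white | gardening | nurse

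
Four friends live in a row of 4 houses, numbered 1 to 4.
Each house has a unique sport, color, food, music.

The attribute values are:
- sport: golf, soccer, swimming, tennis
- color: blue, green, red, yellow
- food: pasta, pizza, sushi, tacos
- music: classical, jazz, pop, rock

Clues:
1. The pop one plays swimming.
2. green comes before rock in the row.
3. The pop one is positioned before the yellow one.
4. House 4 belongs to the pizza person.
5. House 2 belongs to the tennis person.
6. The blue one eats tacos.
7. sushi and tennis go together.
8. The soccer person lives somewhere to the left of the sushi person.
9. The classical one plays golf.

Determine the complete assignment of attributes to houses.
Solution:

House | Sport | Color | Food | Music
------------------------------------
  1   | soccer | green | pasta | jazz
  2   | tennis | red | sushi | rock
  3   | swimming | blue | tacos | pop
  4   | golf | yellow | pizza | classical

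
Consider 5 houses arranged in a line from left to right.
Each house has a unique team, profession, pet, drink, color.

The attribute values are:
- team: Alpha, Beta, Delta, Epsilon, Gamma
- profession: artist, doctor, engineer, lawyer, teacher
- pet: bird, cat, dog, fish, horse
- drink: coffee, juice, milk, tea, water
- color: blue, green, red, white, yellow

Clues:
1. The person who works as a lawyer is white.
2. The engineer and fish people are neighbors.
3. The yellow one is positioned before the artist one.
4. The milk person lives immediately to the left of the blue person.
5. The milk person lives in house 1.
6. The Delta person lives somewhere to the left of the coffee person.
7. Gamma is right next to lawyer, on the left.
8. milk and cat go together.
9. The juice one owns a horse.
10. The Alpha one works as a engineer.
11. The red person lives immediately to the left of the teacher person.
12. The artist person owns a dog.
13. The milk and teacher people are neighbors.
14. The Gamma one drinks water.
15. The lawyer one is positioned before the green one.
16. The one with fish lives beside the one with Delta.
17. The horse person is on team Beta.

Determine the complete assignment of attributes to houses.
Solution:

House | Team | Profession | Pet | Drink | Color
-----------------------------------------------
  1   | Alpha | engineer | cat | milk | red
  2   | Gamma | teacher | fish | water | blue
  3   | Delta | lawyer | bird | tea | white
  4   | Beta | doctor | horse | juice | yellow
  5   | Epsilon | artist | dog | coffee | green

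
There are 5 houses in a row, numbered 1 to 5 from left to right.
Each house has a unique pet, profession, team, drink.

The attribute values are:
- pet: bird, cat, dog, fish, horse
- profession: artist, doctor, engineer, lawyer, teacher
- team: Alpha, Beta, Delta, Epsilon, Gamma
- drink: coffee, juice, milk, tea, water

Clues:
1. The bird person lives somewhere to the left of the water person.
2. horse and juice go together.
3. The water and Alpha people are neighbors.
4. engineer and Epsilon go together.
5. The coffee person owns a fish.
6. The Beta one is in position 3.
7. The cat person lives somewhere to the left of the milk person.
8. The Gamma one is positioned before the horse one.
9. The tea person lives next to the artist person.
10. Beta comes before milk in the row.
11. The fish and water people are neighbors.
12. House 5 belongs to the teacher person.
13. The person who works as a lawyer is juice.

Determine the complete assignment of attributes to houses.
Solution:

House | Pet | Profession | Team | Drink
---------------------------------------
  1   | bird | engineer | Epsilon | tea
  2   | fish | artist | Gamma | coffee
  3   | cat | doctor | Beta | water
  4   | horse | lawyer | Alpha | juice
  5   | dog | teacher | Delta | milk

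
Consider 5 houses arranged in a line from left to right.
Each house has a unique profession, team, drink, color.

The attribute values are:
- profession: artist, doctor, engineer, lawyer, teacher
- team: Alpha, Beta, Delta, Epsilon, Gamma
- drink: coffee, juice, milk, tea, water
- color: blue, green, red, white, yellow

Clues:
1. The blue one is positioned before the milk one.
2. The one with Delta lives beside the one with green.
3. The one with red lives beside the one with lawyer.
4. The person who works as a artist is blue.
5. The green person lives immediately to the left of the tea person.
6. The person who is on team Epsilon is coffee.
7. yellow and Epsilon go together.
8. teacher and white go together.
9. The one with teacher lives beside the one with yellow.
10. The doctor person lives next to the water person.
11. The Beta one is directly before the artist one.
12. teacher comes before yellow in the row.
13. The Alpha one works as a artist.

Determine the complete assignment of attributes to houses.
Solution:

House | Profession | Team | Drink | Color
-----------------------------------------
  1   | doctor | Delta | juice | red
  2   | lawyer | Beta | water | green
  3   | artist | Alpha | tea | blue
  4   | teacher | Gamma | milk | white
  5   | engineer | Epsilon | coffee | yellow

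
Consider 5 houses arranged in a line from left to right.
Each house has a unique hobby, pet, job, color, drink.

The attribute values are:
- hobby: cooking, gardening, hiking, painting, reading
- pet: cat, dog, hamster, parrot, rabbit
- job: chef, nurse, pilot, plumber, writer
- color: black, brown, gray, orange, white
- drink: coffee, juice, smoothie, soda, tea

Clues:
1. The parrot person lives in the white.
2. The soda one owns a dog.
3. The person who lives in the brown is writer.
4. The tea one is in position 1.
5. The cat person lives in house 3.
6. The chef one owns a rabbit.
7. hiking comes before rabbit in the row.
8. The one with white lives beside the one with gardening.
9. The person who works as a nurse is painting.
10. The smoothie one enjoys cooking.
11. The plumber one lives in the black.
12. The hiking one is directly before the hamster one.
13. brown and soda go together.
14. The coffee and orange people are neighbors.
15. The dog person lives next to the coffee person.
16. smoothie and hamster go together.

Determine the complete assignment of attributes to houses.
Solution:

House | Hobby | Pet | Job | Color | Drink
-----------------------------------------
  1   | painting | parrot | nurse | white | tea
  2   | gardening | dog | writer | brown | soda
  3   | hiking | cat | plumber | black | coffee
  4   | cooking | hamster | pilot | orange | smoothie
  5   | reading | rabbit | chef | gray | juice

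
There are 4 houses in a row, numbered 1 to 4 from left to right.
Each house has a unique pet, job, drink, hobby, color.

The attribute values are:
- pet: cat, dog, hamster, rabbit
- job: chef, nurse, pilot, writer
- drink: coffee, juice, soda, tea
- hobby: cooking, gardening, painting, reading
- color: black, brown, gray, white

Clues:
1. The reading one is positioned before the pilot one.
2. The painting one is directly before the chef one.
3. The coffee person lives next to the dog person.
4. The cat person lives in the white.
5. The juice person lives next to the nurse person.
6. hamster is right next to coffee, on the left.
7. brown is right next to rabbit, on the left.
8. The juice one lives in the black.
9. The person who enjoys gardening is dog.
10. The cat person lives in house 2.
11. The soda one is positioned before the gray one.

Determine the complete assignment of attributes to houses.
Solution:

House | Pet | Job | Drink | Hobby | Color
-----------------------------------------
  1   | hamster | writer | juice | reading | black
  2   | cat | nurse | coffee | painting | white
  3   | dog | chef | soda | gardening | brown
  4   | rabbit | pilot | tea | cooking | gray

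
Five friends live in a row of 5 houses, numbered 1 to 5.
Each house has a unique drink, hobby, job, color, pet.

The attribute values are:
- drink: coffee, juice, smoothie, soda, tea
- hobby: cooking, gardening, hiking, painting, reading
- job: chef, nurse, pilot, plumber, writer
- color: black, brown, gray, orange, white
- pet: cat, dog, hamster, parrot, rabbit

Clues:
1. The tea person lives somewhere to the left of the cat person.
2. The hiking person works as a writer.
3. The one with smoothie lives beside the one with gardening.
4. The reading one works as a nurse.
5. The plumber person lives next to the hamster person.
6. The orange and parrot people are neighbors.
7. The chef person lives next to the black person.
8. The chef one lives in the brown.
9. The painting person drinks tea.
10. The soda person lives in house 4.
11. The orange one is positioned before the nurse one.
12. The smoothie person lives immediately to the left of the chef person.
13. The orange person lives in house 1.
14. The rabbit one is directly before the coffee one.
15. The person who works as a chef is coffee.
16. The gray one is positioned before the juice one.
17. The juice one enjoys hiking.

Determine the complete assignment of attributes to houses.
Solution:

House | Drink | Hobby | Job | Color | Pet
-----------------------------------------
  1   | smoothie | cooking | pilot | orange | rabbit
  2   | coffee | gardening | chef | brown | parrot
  3   | tea | painting | plumber | black | dog
  4   | soda | reading | nurse | gray | hamster
  5   | juice | hiking | writer | white | cat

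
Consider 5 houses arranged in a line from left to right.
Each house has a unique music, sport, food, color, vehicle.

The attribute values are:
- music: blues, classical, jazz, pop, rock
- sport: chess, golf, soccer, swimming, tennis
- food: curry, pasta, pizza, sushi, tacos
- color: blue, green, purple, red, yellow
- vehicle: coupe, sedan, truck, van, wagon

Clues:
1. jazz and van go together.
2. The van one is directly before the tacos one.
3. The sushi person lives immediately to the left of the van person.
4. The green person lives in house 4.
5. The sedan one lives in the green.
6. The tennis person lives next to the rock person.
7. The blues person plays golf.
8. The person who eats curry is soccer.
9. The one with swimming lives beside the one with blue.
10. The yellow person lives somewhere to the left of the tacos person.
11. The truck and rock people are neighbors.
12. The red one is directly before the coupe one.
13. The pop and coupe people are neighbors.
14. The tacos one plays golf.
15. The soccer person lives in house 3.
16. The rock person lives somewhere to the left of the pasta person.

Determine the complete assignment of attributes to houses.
Solution:

House | Music | Sport | Food | Color | Vehicle
----------------------------------------------
  1   | pop | tennis | pizza | red | truck
  2   | rock | swimming | sushi | yellow | coupe
  3   | jazz | soccer | curry | blue | van
  4   | blues | golf | tacos | green | sedan
  5   | classical | chess | pasta | purple | wagon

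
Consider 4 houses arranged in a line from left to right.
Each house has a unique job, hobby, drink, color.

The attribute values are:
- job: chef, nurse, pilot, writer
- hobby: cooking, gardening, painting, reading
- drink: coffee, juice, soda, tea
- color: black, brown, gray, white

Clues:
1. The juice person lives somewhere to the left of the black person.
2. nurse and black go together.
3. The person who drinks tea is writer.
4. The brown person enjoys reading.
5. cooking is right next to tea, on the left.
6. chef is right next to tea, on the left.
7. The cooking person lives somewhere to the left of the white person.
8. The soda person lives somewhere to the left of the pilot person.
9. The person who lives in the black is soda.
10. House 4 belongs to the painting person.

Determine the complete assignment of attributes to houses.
Solution:

House | Job | Hobby | Drink | Color
-----------------------------------
  1   | chef | cooking | juice | gray
  2   | writer | reading | tea | brown
  3   | nurse | gardening | soda | black
  4   | pilot | painting | coffee | white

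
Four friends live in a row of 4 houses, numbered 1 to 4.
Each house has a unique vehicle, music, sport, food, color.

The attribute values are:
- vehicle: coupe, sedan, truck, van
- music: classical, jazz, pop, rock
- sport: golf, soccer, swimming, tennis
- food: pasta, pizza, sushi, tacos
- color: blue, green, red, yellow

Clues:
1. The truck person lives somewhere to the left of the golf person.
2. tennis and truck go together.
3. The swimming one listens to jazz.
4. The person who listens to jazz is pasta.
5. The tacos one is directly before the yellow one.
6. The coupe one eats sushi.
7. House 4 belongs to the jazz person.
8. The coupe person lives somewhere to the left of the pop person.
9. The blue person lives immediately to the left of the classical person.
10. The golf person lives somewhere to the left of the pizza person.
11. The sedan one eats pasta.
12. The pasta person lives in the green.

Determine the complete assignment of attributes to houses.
Solution:

House | Vehicle | Music | Sport | Food | Color
----------------------------------------------
  1   | truck | rock | tennis | tacos | blue
  2   | coupe | classical | golf | sushi | yellow
  3   | van | pop | soccer | pizza | red
  4   | sedan | jazz | swimming | pasta | green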